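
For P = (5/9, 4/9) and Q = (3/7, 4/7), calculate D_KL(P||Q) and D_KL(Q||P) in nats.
D_KL(P||Q) = 0.0325, D_KL(Q||P) = 0.0324

KL divergence is not symmetric: D_KL(P||Q) ≠ D_KL(Q||P) in general.

D_KL(P||Q) = 0.0325 nats
D_KL(Q||P) = 0.0324 nats

No, they are not equal!

This asymmetry is why KL divergence is not a true distance metric.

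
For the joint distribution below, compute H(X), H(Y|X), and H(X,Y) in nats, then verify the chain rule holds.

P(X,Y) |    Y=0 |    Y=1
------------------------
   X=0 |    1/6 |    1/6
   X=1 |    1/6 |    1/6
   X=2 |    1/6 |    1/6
H(X,Y) = 1.7918, H(X) = 1.0986, H(Y|X) = 0.6931 (all in nats)

Chain rule: H(X,Y) = H(X) + H(Y|X)

Left side — joint entropy directly:
H(X,Y) = -Σ p(x,y) log p(x,y) = 1.7918 nats

Right side — compute H(Y|X) from the conditional distributions:
P(X) = (1/3, 1/3, 1/3), so H(X) = 1.0986 nats
H(Y|X) = Σ_x P(X=x) · H(Y|X=x):
  P(Y|X=0) = (1/2, 1/2), H(Y|X=0) = 0.6931, weight P(X=0) = 1/3
  P(Y|X=1) = (1/2, 1/2), H(Y|X=1) = 0.6931, weight P(X=1) = 1/3
  P(Y|X=2) = (1/2, 1/2), H(Y|X=2) = 0.6931, weight P(X=2) = 1/3
H(Y|X) = 0.6931 nats

H(X) + H(Y|X) = 1.0986 + 0.6931 = 1.7918 nats

Both sides equal 1.7918 nats. ✓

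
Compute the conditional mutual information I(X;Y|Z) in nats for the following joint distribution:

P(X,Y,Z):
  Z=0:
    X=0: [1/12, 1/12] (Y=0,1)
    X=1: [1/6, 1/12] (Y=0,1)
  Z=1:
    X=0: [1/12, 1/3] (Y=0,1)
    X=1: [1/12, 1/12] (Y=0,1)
0.0307 nats

Conditional mutual information: I(X;Y|Z) = H(X|Z) + H(Y|Z) - H(X,Y|Z)

H(Z) = 0.6792
H(X,Z) = 1.3086 → H(X|Z) = 0.6294
H(Y,Z) = 1.3086 → H(Y|Z) = 0.6294
H(X,Y,Z) = 1.9073 → H(X,Y|Z) = 1.2281

I(X;Y|Z) = 0.6294 + 0.6294 - 1.2281 = 0.0307 nats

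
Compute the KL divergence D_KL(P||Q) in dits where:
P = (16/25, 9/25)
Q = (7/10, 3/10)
0.0036 dits

KL divergence: D_KL(P||Q) = Σ p(x) log(p(x)/q(x))

Computing term by term:
  x=0: 16/25 × log_10[(16/25)/(7/10)] = 16/25 × -0.0389 = -0.0249
  x=1: 9/25 × log_10[(9/25)/(3/10)] = 9/25 × 0.0792 = 0.0285

D_KL(P||Q) = 0.0036 dits

Note: KL divergence is always non-negative and equals 0 iff P = Q.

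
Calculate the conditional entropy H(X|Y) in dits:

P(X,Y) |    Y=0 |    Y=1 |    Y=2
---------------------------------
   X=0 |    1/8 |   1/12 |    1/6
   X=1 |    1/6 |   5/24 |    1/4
0.2841 dits

Using the chain rule: H(X|Y) = H(X,Y) - H(Y)

First, compute H(X,Y) = 0.7546 dits

Marginal P(Y) = (7/24, 7/24, 5/12)
H(Y) = 0.4706 dits

H(X|Y) = H(X,Y) - H(Y) = 0.7546 - 0.4706 = 0.2841 dits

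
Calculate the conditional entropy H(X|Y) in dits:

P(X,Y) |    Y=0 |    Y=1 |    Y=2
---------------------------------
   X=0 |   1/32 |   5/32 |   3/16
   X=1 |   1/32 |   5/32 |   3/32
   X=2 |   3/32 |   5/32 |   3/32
0.4575 dits

Using the chain rule: H(X|Y) = H(X,Y) - H(Y)

First, compute H(X,Y) = 0.8974 dits

Marginal P(Y) = (5/32, 15/32, 3/8)
H(Y) = 0.4400 dits

H(X|Y) = H(X,Y) - H(Y) = 0.8974 - 0.4400 = 0.4575 dits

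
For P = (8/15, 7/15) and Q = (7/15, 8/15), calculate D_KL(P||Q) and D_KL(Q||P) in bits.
D_KL(P||Q) = 0.0128, D_KL(Q||P) = 0.0128

KL divergence is not symmetric: D_KL(P||Q) ≠ D_KL(Q||P) in general.

D_KL(P||Q) = 0.0128 bits
D_KL(Q||P) = 0.0128 bits

In this case they happen to be equal (to 4 decimal places).

This asymmetry is why KL divergence is not a true distance metric.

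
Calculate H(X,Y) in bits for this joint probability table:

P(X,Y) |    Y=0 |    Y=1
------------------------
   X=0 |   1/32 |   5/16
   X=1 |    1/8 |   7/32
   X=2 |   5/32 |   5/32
2.3722 bits

Joint entropy is H(X,Y) = -Σ_{x,y} p(x,y) log p(x,y).

Summing over all non-zero entries:
H(X,Y) = -[1/32·log_2(1/32) + 5/16·log_2(5/16) + 1/8·log_2(1/8) + 7/32·log_2(7/32) + 5/32·log_2(5/32) + 5/32·log_2(5/32)]
H(X,Y) = 2.3722 bits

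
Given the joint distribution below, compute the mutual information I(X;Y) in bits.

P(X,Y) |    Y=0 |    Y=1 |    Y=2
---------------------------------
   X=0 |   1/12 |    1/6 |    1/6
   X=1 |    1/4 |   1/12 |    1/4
0.0753 bits

Mutual information: I(X;Y) = H(X) + H(Y) - H(X,Y)

Marginals:
P(X) = (5/12, 7/12), H(X) = 0.9799 bits
P(Y) = (1/3, 1/4, 5/12), H(Y) = 1.5546 bits

Joint entropy: H(X,Y) = 2.4591 bits

I(X;Y) = 0.9799 + 1.5546 - 2.4591 = 0.0753 bits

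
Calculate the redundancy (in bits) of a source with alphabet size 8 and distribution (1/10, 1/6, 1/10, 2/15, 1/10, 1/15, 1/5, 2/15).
0.0726 bits

Redundancy measures how far a source is from maximum entropy:
R = H_max - H(X)

Maximum entropy for 8 symbols: H_max = log_2(8) = 3.0000 bits
Actual entropy: H(X) = 2.9274 bits
Redundancy: R = 3.0000 - 2.9274 = 0.0726 bits

This redundancy represents potential for compression: the source could be compressed by 0.0726 bits per symbol.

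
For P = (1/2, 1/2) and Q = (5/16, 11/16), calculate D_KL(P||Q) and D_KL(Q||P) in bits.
D_KL(P||Q) = 0.1093, D_KL(Q||P) = 0.1040

KL divergence is not symmetric: D_KL(P||Q) ≠ D_KL(Q||P) in general.

D_KL(P||Q) = 0.1093 bits
D_KL(Q||P) = 0.1040 bits

No, they are not equal!

This asymmetry is why KL divergence is not a true distance metric.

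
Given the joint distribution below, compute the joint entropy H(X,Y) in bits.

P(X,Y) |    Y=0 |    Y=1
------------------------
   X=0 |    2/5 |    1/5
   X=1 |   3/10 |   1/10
1.8464 bits

Joint entropy is H(X,Y) = -Σ_{x,y} p(x,y) log p(x,y).

Summing over all non-zero entries:
H(X,Y) = -[2/5·log_2(2/5) + 1/5·log_2(1/5) + 3/10·log_2(3/10) + 1/10·log_2(1/10)]
H(X,Y) = 1.8464 bits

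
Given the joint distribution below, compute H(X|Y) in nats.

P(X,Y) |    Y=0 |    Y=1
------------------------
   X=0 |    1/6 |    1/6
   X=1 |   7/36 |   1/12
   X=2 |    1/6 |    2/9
1.0640 nats

Using the chain rule: H(X|Y) = H(X,Y) - H(Y)

First, compute H(X,Y) = 1.7556 nats

Marginal P(Y) = (19/36, 17/36)
H(Y) = 0.6916 nats

H(X|Y) = H(X,Y) - H(Y) = 1.7556 - 0.6916 = 1.0640 nats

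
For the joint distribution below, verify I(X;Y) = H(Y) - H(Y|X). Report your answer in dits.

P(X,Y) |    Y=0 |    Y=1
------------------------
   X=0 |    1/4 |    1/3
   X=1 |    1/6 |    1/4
I(X;Y) = 0.0002 dits

Mutual information has multiple equivalent forms:
- I(X;Y) = H(X) - H(X|Y)
- I(X;Y) = H(Y) - H(Y|X)
- I(X;Y) = H(X) + H(Y) - H(X,Y)

Computing all quantities:
H(X) = 0.2950, H(Y) = 0.2950, H(X,Y) = 0.5898
H(X|Y) = 0.2948, H(Y|X) = 0.2948

Verification:
H(X) - H(X|Y) = 0.2950 - 0.2948 = 0.0002
H(Y) - H(Y|X) = 0.2950 - 0.2948 = 0.0002
H(X) + H(Y) - H(X,Y) = 0.2950 + 0.2950 - 0.5898 = 0.0002

All forms give I(X;Y) = 0.0002 dits. ✓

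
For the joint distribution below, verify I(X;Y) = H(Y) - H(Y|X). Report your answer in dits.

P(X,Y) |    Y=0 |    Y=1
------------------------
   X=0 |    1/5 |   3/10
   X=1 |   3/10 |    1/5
I(X;Y) = 0.0087 dits

Mutual information has multiple equivalent forms:
- I(X;Y) = H(X) - H(X|Y)
- I(X;Y) = H(Y) - H(Y|X)
- I(X;Y) = H(X) + H(Y) - H(X,Y)

Computing all quantities:
H(X) = 0.3010, H(Y) = 0.3010, H(X,Y) = 0.5933
H(X|Y) = 0.2923, H(Y|X) = 0.2923

Verification:
H(X) - H(X|Y) = 0.3010 - 0.2923 = 0.0087
H(Y) - H(Y|X) = 0.3010 - 0.2923 = 0.0087
H(X) + H(Y) - H(X,Y) = 0.3010 + 0.3010 - 0.5933 = 0.0087

All forms give I(X;Y) = 0.0087 dits. ✓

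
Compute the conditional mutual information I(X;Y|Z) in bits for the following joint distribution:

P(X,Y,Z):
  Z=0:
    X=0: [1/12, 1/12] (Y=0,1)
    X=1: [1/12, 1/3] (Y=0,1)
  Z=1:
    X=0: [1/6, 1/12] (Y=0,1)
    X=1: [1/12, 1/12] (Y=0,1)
0.0443 bits

Conditional mutual information: I(X;Y|Z) = H(X|Z) + H(Y|Z) - H(X,Y|Z)

H(Z) = 0.9799
H(X,Z) = 1.8879 → H(X|Z) = 0.9080
H(Y,Z) = 1.8879 → H(Y|Z) = 0.9080
H(X,Y,Z) = 2.7516 → H(X,Y|Z) = 1.7718

I(X;Y|Z) = 0.9080 + 0.9080 - 1.7718 = 0.0443 bits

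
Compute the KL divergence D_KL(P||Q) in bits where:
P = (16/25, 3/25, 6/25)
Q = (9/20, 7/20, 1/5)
0.2030 bits

KL divergence: D_KL(P||Q) = Σ p(x) log(p(x)/q(x))

Computing term by term:
  x=0: 16/25 × log_2[(16/25)/(9/20)] = 16/25 × 0.5081 = 0.3252
  x=1: 3/25 × log_2[(3/25)/(7/20)] = 3/25 × -1.5443 = -0.1853
  x=2: 6/25 × log_2[(6/25)/(1/5)] = 6/25 × 0.2630 = 0.0631

D_KL(P||Q) = 0.2030 bits

Note: KL divergence is always non-negative and equals 0 iff P = Q.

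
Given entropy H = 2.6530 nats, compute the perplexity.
14.1966

Perplexity is e^H (or exp(H) for natural log).

H = 2.6530 nats
Perplexity = e^2.6530 = 14.1966

Interpretation: The model's uncertainty is equivalent to choosing uniformly among 14.2 options.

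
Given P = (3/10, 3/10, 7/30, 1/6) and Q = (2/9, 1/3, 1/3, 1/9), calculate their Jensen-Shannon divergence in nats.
0.0106 nats

Jensen-Shannon divergence is:
JSD(P||Q) = 0.5 × D_KL(P||M) + 0.5 × D_KL(Q||M)
where M = 0.5 × (P + Q) is the mixture distribution.

M = 0.5 × (3/10, 3/10, 7/30, 1/6) + 0.5 × (2/9, 1/3, 1/3, 1/9) = (0.261111, 0.316667, 0.283333, 5/36)

D_KL(P||M) = 0.0105 nats
D_KL(Q||M) = 0.0106 nats

JSD(P||Q) = 0.5 × 0.0105 + 0.5 × 0.0106 = 0.0106 nats

Unlike KL divergence, JSD is symmetric and bounded: 0 ≤ JSD ≤ log(2).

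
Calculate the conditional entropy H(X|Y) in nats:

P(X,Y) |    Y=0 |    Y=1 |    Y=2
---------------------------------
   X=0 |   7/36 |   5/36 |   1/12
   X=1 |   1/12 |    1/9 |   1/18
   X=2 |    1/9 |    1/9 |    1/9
1.0622 nats

Using the chain rule: H(X|Y) = H(X,Y) - H(Y)

First, compute H(X,Y) = 2.1439 nats

Marginal P(Y) = (7/18, 13/36, 1/4)
H(Y) = 1.0817 nats

H(X|Y) = H(X,Y) - H(Y) = 2.1439 - 1.0817 = 1.0622 nats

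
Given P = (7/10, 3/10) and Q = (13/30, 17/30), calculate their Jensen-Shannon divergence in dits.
0.0159 dits

Jensen-Shannon divergence is:
JSD(P||Q) = 0.5 × D_KL(P||M) + 0.5 × D_KL(Q||M)
where M = 0.5 × (P + Q) is the mixture distribution.

M = 0.5 × (7/10, 3/10) + 0.5 × (13/30, 17/30) = (17/30, 13/30)

D_KL(P||M) = 0.0163 dits
D_KL(Q||M) = 0.0155 dits

JSD(P||Q) = 0.5 × 0.0163 + 0.5 × 0.0155 = 0.0159 dits

Unlike KL divergence, JSD is symmetric and bounded: 0 ≤ JSD ≤ log(2).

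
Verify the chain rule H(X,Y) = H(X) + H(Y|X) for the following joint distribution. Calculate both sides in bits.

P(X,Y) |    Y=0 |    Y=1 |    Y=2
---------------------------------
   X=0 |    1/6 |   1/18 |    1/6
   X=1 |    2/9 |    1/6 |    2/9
H(X,Y) = 2.4886, H(X) = 0.9641, H(Y|X) = 1.5245 (all in bits)

Chain rule: H(X,Y) = H(X) + H(Y|X)

Left side — joint entropy directly:
H(X,Y) = -Σ p(x,y) log p(x,y) = 2.4886 bits

Right side — compute H(Y|X) from the conditional distributions:
P(X) = (7/18, 11/18), so H(X) = 0.9641 bits
H(Y|X) = Σ_x P(X=x) · H(Y|X=x):
  P(Y|X=0) = (3/7, 1/7, 3/7), H(Y|X=0) = 1.4488, weight P(X=0) = 7/18
  P(Y|X=1) = (4/11, 3/11, 4/11), H(Y|X=1) = 1.5726, weight P(X=1) = 11/18
H(Y|X) = 1.5245 bits

H(X) + H(Y|X) = 0.9641 + 1.5245 = 2.4886 bits

Both sides equal 2.4886 bits. ✓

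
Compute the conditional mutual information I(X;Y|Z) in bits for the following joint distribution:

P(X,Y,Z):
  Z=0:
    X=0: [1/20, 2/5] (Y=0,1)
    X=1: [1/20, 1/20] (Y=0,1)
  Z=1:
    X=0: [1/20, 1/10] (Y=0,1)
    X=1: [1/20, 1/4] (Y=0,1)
0.0609 bits

Conditional mutual information: I(X;Y|Z) = H(X|Z) + H(Y|Z) - H(X,Y|Z)

H(Z) = 0.9928
H(X,Z) = 1.7822 → H(X|Z) = 0.7895
H(Y,Z) = 1.7129 → H(Y|Z) = 0.7201
H(X,Y,Z) = 2.4414 → H(X,Y|Z) = 1.4487

I(X;Y|Z) = 0.7895 + 0.7201 - 1.4487 = 0.0609 bits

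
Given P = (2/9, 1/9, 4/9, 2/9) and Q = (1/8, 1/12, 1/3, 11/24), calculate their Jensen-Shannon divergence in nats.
0.0328 nats

Jensen-Shannon divergence is:
JSD(P||Q) = 0.5 × D_KL(P||M) + 0.5 × D_KL(Q||M)
where M = 0.5 × (P + Q) is the mixture distribution.

M = 0.5 × (2/9, 1/9, 4/9, 2/9) + 0.5 × (1/8, 1/12, 1/3, 11/24) = (0.173611, 0.0972222, 7/18, 0.340278)

D_KL(P||M) = 0.0344 nats
D_KL(Q||M) = 0.0312 nats

JSD(P||Q) = 0.5 × 0.0344 + 0.5 × 0.0312 = 0.0328 nats

Unlike KL divergence, JSD is symmetric and bounded: 0 ≤ JSD ≤ log(2).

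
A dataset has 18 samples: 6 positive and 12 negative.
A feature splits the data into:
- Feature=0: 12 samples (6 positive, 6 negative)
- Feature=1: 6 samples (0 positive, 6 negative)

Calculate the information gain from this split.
0.2516 bits

Information Gain = H(Y) - H(Y|Feature)

Before split:
P(positive) = 6/18 = 0.3333
H(Y) = 0.9183 bits

After split:
Feature=0: H = 1.0000 bits (weight = 12/18)
Feature=1: H = 0.0000 bits (weight = 6/18)
H(Y|Feature) = (12/18)×1.0000 + (6/18)×0.0000 = 0.6667 bits

Information Gain = 0.9183 - 0.6667 = 0.2516 bits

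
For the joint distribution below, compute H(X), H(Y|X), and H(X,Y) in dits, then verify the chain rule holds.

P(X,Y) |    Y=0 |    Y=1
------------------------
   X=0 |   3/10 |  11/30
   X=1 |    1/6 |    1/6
H(X,Y) = 0.5760, H(X) = 0.2764, H(Y|X) = 0.2996 (all in dits)

Chain rule: H(X,Y) = H(X) + H(Y|X)

Left side — joint entropy directly:
H(X,Y) = -Σ p(x,y) log p(x,y) = 0.5760 dits

Right side — compute H(Y|X) from the conditional distributions:
P(X) = (2/3, 1/3), so H(X) = 0.2764 dits
H(Y|X) = Σ_x P(X=x) · H(Y|X=x):
  P(Y|X=0) = (9/20, 11/20), H(Y|X=0) = 0.2989, weight P(X=0) = 2/3
  P(Y|X=1) = (1/2, 1/2), H(Y|X=1) = 0.3010, weight P(X=1) = 1/3
H(Y|X) = 0.2996 dits

H(X) + H(Y|X) = 0.2764 + 0.2996 = 0.5760 dits

Both sides equal 0.5760 dits. ✓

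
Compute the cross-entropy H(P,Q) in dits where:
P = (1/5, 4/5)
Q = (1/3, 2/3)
0.2363 dits

Cross-entropy: H(P,Q) = -Σ p(x) log q(x)

Alternatively: H(P,Q) = H(P) + D_KL(P||Q)
H(P) = 0.2173 dits
D_KL(P||Q) = 0.0190 dits

H(P,Q) = 0.2173 + 0.0190 = 0.2363 dits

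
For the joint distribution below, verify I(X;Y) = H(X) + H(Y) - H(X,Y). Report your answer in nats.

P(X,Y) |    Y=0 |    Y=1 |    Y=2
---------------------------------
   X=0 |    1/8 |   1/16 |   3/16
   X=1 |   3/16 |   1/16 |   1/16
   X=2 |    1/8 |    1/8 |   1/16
I(X;Y) = 0.0658 nats

Mutual information has multiple equivalent forms:
- I(X;Y) = H(X) - H(X|Y)
- I(X;Y) = H(Y) - H(Y|X)
- I(X;Y) = H(X) + H(Y) - H(X,Y)

Computing all quantities:
H(X) = 1.0948, H(Y) = 1.0717, H(X,Y) = 2.1007
H(X|Y) = 1.0289, H(Y|X) = 1.0059

Verification:
H(X) - H(X|Y) = 1.0948 - 1.0289 = 0.0658
H(Y) - H(Y|X) = 1.0717 - 1.0059 = 0.0658
H(X) + H(Y) - H(X,Y) = 1.0948 + 1.0717 - 2.1007 = 0.0658

All forms give I(X;Y) = 0.0658 nats. ✓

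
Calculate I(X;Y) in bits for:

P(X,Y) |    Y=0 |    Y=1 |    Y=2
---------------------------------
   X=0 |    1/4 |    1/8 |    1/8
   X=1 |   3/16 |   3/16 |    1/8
0.0155 bits

Mutual information: I(X;Y) = H(X) + H(Y) - H(X,Y)

Marginals:
P(X) = (1/2, 1/2), H(X) = 1.0000 bits
P(Y) = (7/16, 5/16, 1/4), H(Y) = 1.5462 bits

Joint entropy: H(X,Y) = 2.5306 bits

I(X;Y) = 1.0000 + 1.5462 - 2.5306 = 0.0155 bits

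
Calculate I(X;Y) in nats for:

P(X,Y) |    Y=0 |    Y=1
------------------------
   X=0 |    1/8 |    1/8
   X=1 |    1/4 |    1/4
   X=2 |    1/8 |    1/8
0.0000 nats

Mutual information: I(X;Y) = H(X) + H(Y) - H(X,Y)

Marginals:
P(X) = (1/4, 1/2, 1/4), H(X) = 1.0397 nats
P(Y) = (1/2, 1/2), H(Y) = 0.6931 nats

Joint entropy: H(X,Y) = 1.7329 nats

I(X;Y) = 1.0397 + 0.6931 - 1.7329 = 0.0000 nats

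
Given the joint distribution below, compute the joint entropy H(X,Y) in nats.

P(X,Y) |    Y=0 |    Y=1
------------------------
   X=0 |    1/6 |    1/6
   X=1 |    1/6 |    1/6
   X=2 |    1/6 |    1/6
1.7918 nats

Joint entropy is H(X,Y) = -Σ_{x,y} p(x,y) log p(x,y).

Summing over all non-zero entries:
H(X,Y) = -[1/6·log_e(1/6) + 1/6·log_e(1/6) + 1/6·log_e(1/6) + 1/6·log_e(1/6) + 1/6·log_e(1/6) + 1/6·log_e(1/6)]
H(X,Y) = 1.7918 nats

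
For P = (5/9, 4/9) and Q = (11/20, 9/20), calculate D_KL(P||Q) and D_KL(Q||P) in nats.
D_KL(P||Q) = 0.0001, D_KL(Q||P) = 0.0001

KL divergence is not symmetric: D_KL(P||Q) ≠ D_KL(Q||P) in general.

D_KL(P||Q) = 0.0001 nats
D_KL(Q||P) = 0.0001 nats

In this case they happen to be equal (to 4 decimal places).

This asymmetry is why KL divergence is not a true distance metric.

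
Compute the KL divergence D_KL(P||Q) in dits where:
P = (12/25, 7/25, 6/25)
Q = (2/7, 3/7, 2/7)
0.0382 dits

KL divergence: D_KL(P||Q) = Σ p(x) log(p(x)/q(x))

Computing term by term:
  x=0: 12/25 × log_10[(12/25)/(2/7)] = 12/25 × 0.2253 = 0.1081
  x=1: 7/25 × log_10[(7/25)/(3/7)] = 7/25 × -0.1849 = -0.0518
  x=2: 6/25 × log_10[(6/25)/(2/7)] = 6/25 × -0.0757 = -0.0182

D_KL(P||Q) = 0.0382 dits

Note: KL divergence is always non-negative and equals 0 iff P = Q.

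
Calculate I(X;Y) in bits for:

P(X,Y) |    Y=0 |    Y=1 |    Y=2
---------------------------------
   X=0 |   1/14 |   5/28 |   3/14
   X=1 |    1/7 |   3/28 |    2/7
0.0342 bits

Mutual information: I(X;Y) = H(X) + H(Y) - H(X,Y)

Marginals:
P(X) = (13/28, 15/28), H(X) = 0.9963 bits
P(Y) = (3/14, 2/7, 1/2), H(Y) = 1.4926 bits

Joint entropy: H(X,Y) = 2.4547 bits

I(X;Y) = 0.9963 + 1.4926 - 2.4547 = 0.0342 bits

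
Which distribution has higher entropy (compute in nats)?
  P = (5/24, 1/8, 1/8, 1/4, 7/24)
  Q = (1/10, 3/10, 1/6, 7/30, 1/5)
P

Computing entropies in nats:
H(P) = 1.5526
H(Q) = 1.5515

Distribution P has higher entropy.

Intuition: The distribution closer to uniform (more spread out) has higher entropy.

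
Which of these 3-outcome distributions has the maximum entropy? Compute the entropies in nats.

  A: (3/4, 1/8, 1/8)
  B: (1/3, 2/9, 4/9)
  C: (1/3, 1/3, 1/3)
C

For a discrete distribution over n outcomes, entropy is maximized by the uniform distribution.

Computing entropies:
H(A) = 0.7356 nats
H(B) = 1.0609 nats
H(C) = 1.0986 nats

The uniform distribution (where all probabilities equal 1/3) achieves the maximum entropy of log_e(3) = 1.0986 nats.

Distribution C has the highest entropy.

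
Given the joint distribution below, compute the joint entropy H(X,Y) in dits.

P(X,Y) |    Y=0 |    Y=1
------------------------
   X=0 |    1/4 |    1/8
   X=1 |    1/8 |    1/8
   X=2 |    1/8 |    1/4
0.7526 dits

Joint entropy is H(X,Y) = -Σ_{x,y} p(x,y) log p(x,y).

Summing over all non-zero entries:
H(X,Y) = -[1/4·log_10(1/4) + 1/8·log_10(1/8) + 1/8·log_10(1/8) + 1/8·log_10(1/8) + 1/8·log_10(1/8) + 1/4·log_10(1/4)]
H(X,Y) = 0.7526 dits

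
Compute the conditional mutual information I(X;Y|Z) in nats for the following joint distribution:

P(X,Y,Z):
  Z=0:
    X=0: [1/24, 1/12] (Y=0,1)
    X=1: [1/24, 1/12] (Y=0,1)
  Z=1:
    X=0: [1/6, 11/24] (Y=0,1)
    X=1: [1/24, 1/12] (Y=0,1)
0.0011 nats

Conditional mutual information: I(X;Y|Z) = H(X|Z) + H(Y|Z) - H(X,Y|Z)

H(Z) = 0.5623
H(X,Z) = 1.0735 → H(X|Z) = 0.5112
H(Y,Z) = 1.1646 → H(Y|Z) = 0.6023
H(X,Y,Z) = 1.6747 → H(X,Y|Z) = 1.1123

I(X;Y|Z) = 0.5112 + 0.6023 - 1.1123 = 0.0011 nats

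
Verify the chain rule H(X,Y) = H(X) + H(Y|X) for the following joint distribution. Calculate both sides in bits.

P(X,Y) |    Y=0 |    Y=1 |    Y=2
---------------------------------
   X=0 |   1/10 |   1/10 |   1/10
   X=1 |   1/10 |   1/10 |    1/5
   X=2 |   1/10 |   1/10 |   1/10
H(X,Y) = 3.1219, H(X) = 1.5710, H(Y|X) = 1.5510 (all in bits)

Chain rule: H(X,Y) = H(X) + H(Y|X)

Left side — joint entropy directly:
H(X,Y) = -Σ p(x,y) log p(x,y) = 3.1219 bits

Right side — compute H(Y|X) from the conditional distributions:
P(X) = (3/10, 2/5, 3/10), so H(X) = 1.5710 bits
H(Y|X) = Σ_x P(X=x) · H(Y|X=x):
  P(Y|X=0) = (1/3, 1/3, 1/3), H(Y|X=0) = 1.5850, weight P(X=0) = 3/10
  P(Y|X=1) = (1/4, 1/4, 1/2), H(Y|X=1) = 1.5000, weight P(X=1) = 2/5
  P(Y|X=2) = (1/3, 1/3, 1/3), H(Y|X=2) = 1.5850, weight P(X=2) = 3/10
H(Y|X) = 1.5510 bits

H(X) + H(Y|X) = 1.5710 + 1.5510 = 3.1219 bits

Both sides equal 3.1219 bits. ✓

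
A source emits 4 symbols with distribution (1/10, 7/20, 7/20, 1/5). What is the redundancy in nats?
0.0993 nats

Redundancy measures how far a source is from maximum entropy:
R = H_max - H(X)

Maximum entropy for 4 symbols: H_max = log_e(4) = 1.3863 nats
Actual entropy: H(X) = 1.2870 nats
Redundancy: R = 1.3863 - 1.2870 = 0.0993 nats

This redundancy represents potential for compression: the source could be compressed by 0.0993 nats per symbol.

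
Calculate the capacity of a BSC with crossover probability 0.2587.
0.1752 bits

For a binary symmetric channel (BSC) with error probability p:
Capacity C = 1 - H(p) bits per symbol

where H(p) = -p log₂(p) - (1-p) log₂(1-p) is the binary entropy function.

H(0.2587) = 0.8248 bits
C = 1 - 0.8248 = 0.1752 bits per symbol

This means we can reliably transmit up to 0.1752 bits of information per channel use.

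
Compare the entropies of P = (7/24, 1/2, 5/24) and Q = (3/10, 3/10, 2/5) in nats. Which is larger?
Q

Computing entropies in nats:
H(P) = 1.0327
H(Q) = 1.0889

Distribution Q has higher entropy.

Intuition: The distribution closer to uniform (more spread out) has higher entropy.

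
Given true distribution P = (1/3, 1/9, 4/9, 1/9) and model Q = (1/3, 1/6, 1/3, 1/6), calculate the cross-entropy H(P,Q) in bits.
1.8072 bits

Cross-entropy: H(P,Q) = -Σ p(x) log q(x)

Alternatively: H(P,Q) = H(P) + D_KL(P||Q)
H(P) = 1.7527 bits
D_KL(P||Q) = 0.0545 bits

H(P,Q) = 1.7527 + 0.0545 = 1.8072 bits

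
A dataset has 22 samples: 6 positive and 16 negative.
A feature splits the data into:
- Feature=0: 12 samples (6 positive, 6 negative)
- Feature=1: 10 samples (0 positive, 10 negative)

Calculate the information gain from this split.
0.2999 bits

Information Gain = H(Y) - H(Y|Feature)

Before split:
P(positive) = 6/22 = 0.2727
H(Y) = 0.8454 bits

After split:
Feature=0: H = 1.0000 bits (weight = 12/22)
Feature=1: H = 0.0000 bits (weight = 10/22)
H(Y|Feature) = (12/22)×1.0000 + (10/22)×0.0000 = 0.5455 bits

Information Gain = 0.8454 - 0.5455 = 0.2999 bits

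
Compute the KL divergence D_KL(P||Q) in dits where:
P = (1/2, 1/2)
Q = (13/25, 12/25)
0.0003 dits

KL divergence: D_KL(P||Q) = Σ p(x) log(p(x)/q(x))

Computing term by term:
  x=0: 1/2 × log_10[(1/2)/(13/25)] = 1/2 × -0.0170 = -0.0085
  x=1: 1/2 × log_10[(1/2)/(12/25)] = 1/2 × 0.0177 = 0.0089

D_KL(P||Q) = 0.0003 dits

Note: KL divergence is always non-negative and equals 0 iff P = Q.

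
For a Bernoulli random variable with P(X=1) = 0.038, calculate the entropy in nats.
0.1615 nats

The binary entropy function is:
H(p) = -p log(p) - (1-p) log(1-p)

H(0.038) = -0.038 × log_e(0.038) - 0.962 × log_e(0.962)
H(0.038) = 0.1615 nats

Note: Binary entropy is maximized at p=0.5 (H=1 bit) and minimized at p=0 or p=1 (H=0).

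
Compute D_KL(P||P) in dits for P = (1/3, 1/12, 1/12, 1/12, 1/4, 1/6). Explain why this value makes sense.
0.0000 dits

KL divergence satisfies the Gibbs inequality: D_KL(P||Q) ≥ 0 for all distributions P, Q.

D_KL(P||Q) = Σ p(x) log(p(x)/q(x))
Each term is p(x) × log_10(p(x)/p(x)) = p(x) × log_10(1) = 0, so the sum is 0.
D_KL(P||Q) = 0.0000 dits

When P = Q, the KL divergence is exactly 0, as there is no 'divergence' between identical distributions.

This non-negativity is a fundamental property: relative entropy cannot be negative because it measures how different Q is from P.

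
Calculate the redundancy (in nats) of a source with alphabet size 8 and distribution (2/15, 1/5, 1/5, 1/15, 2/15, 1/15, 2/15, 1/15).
0.0881 nats

Redundancy measures how far a source is from maximum entropy:
R = H_max - H(X)

Maximum entropy for 8 symbols: H_max = log_e(8) = 2.0794 nats
Actual entropy: H(X) = 1.9913 nats
Redundancy: R = 2.0794 - 1.9913 = 0.0881 nats

This redundancy represents potential for compression: the source could be compressed by 0.0881 nats per symbol.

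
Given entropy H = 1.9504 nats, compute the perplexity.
7.0315

Perplexity is e^H (or exp(H) for natural log).

H = 1.9504 nats
Perplexity = e^1.9504 = 7.0315

Interpretation: The model's uncertainty is equivalent to choosing uniformly among 7.0 options.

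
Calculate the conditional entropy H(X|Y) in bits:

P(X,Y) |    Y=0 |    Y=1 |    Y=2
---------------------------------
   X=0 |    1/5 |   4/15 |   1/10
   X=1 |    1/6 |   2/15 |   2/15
0.9617 bits

Using the chain rule: H(X|Y) = H(X,Y) - H(Y)

First, compute H(X,Y) = 2.5111 bits

Marginal P(Y) = (11/30, 2/5, 7/30)
H(Y) = 1.5494 bits

H(X|Y) = H(X,Y) - H(Y) = 2.5111 - 1.5494 = 0.9617 bits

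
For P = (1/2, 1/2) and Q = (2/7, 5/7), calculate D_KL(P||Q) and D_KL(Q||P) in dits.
D_KL(P||Q) = 0.0441, D_KL(Q||P) = 0.0412

KL divergence is not symmetric: D_KL(P||Q) ≠ D_KL(Q||P) in general.

D_KL(P||Q) = 0.0441 dits
D_KL(Q||P) = 0.0412 dits

No, they are not equal!

This asymmetry is why KL divergence is not a true distance metric.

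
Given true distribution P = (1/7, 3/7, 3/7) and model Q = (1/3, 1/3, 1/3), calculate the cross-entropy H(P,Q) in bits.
1.5850 bits

Cross-entropy: H(P,Q) = -Σ p(x) log q(x)

Alternatively: H(P,Q) = H(P) + D_KL(P||Q)
H(P) = 1.4488 bits
D_KL(P||Q) = 0.1361 bits

H(P,Q) = 1.4488 + 0.1361 = 1.5850 bits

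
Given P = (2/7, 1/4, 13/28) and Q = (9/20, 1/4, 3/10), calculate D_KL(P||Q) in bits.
0.1053 bits

KL divergence: D_KL(P||Q) = Σ p(x) log(p(x)/q(x))

Computing term by term:
  x=0: 2/7 × log_2[(2/7)/(9/20)] = 2/7 × -0.6554 = -0.1872
  x=1: 1/4 × log_2[(1/4)/(1/4)] = 1/4 × 0.0000 = 0.0000
  x=2: 13/28 × log_2[(13/28)/(3/10)] = 13/28 × 0.6301 = 0.2925

D_KL(P||Q) = 0.1053 bits

Note: KL divergence is always non-negative and equals 0 iff P = Q.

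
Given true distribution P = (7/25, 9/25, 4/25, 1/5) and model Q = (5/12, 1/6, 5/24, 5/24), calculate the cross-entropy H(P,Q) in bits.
2.0989 bits

Cross-entropy: H(P,Q) = -Σ p(x) log q(x)

Alternatively: H(P,Q) = H(P) + D_KL(P||Q)
H(P) = 1.9322 bits
D_KL(P||Q) = 0.1667 bits

H(P,Q) = 1.9322 + 0.1667 = 2.0989 bits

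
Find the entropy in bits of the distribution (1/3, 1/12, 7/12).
1.2807 bits

Shannon entropy is H(X) = -Σ p(x) log p(x).

For P = (1/3, 1/12, 7/12):
H = -1/3 × log_2(1/3) -1/12 × log_2(1/12) -7/12 × log_2(7/12)
H = 1.2807 bits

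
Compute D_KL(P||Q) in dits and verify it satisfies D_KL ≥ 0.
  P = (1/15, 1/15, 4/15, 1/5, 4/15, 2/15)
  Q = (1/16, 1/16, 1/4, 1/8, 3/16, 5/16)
0.0435 dits

KL divergence satisfies the Gibbs inequality: D_KL(P||Q) ≥ 0 for all distributions P, Q.

D_KL(P||Q) = Σ p(x) log(p(x)/q(x))
Term by term:
  x=0: 1/15 × log_10[(1/15)/(1/16)] = 0.0019
  x=1: 1/15 × log_10[(1/15)/(1/16)] = 0.0019
  x=2: 4/15 × log_10[(4/15)/(1/4)] = 0.0075
  x=3: 1/5 × log_10[(1/5)/(1/8)] = 0.0408
  x=4: 4/15 × log_10[(4/15)/(3/16)] = 0.0408
  x=5: 2/15 × log_10[(2/15)/(5/16)] = -0.0493
D_KL(P||Q) = 0.0435 dits

D_KL(P||Q) = 0.0435 ≥ 0 ✓

This non-negativity is a fundamental property: relative entropy cannot be negative because it measures how different Q is from P.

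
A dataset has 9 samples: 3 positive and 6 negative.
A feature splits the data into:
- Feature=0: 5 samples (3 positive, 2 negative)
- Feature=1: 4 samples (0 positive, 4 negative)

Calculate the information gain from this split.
0.3789 bits

Information Gain = H(Y) - H(Y|Feature)

Before split:
P(positive) = 3/9 = 0.3333
H(Y) = 0.9183 bits

After split:
Feature=0: H = 0.9710 bits (weight = 5/9)
Feature=1: H = 0.0000 bits (weight = 4/9)
H(Y|Feature) = (5/9)×0.9710 + (4/9)×0.0000 = 0.5394 bits

Information Gain = 0.9183 - 0.5394 = 0.3789 bits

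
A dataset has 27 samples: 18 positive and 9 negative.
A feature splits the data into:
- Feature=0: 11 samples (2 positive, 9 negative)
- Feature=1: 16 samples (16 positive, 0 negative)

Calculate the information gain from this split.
0.6396 bits

Information Gain = H(Y) - H(Y|Feature)

Before split:
P(positive) = 18/27 = 0.6667
H(Y) = 0.9183 bits

After split:
Feature=0: H = 0.6840 bits (weight = 11/27)
Feature=1: H = 0.0000 bits (weight = 16/27)
H(Y|Feature) = (11/27)×0.6840 + (16/27)×0.0000 = 0.2787 bits

Information Gain = 0.9183 - 0.2787 = 0.6396 bits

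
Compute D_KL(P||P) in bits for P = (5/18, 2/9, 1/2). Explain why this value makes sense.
0.0000 bits

KL divergence satisfies the Gibbs inequality: D_KL(P||Q) ≥ 0 for all distributions P, Q.

D_KL(P||Q) = Σ p(x) log(p(x)/q(x))
Each term is p(x) × log_2(p(x)/p(x)) = p(x) × log_2(1) = 0, so the sum is 0.
D_KL(P||Q) = 0.0000 bits

When P = Q, the KL divergence is exactly 0, as there is no 'divergence' between identical distributions.

This non-negativity is a fundamental property: relative entropy cannot be negative because it measures how different Q is from P.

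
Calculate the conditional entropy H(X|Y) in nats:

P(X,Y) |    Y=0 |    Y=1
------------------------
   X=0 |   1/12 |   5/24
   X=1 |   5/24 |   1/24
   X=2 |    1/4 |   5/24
0.9768 nats

Using the chain rule: H(X|Y) = H(X,Y) - H(Y)

First, compute H(X,Y) = 1.6665 nats

Marginal P(Y) = (13/24, 11/24)
H(Y) = 0.6897 nats

H(X|Y) = H(X,Y) - H(Y) = 1.6665 - 0.6897 = 0.9768 nats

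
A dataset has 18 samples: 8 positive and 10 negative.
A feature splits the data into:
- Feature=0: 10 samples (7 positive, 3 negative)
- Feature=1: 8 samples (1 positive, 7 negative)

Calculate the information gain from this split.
0.2599 bits

Information Gain = H(Y) - H(Y|Feature)

Before split:
P(positive) = 8/18 = 0.4444
H(Y) = 0.9911 bits

After split:
Feature=0: H = 0.8813 bits (weight = 10/18)
Feature=1: H = 0.5436 bits (weight = 8/18)
H(Y|Feature) = (10/18)×0.8813 + (8/18)×0.5436 = 0.7312 bits

Information Gain = 0.9911 - 0.7312 = 0.2599 bits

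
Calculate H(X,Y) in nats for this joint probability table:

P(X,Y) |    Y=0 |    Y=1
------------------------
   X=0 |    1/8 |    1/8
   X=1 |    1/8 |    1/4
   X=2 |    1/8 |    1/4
1.7329 nats

Joint entropy is H(X,Y) = -Σ_{x,y} p(x,y) log p(x,y).

Summing over all non-zero entries:
H(X,Y) = -[1/8·log_e(1/8) + 1/8·log_e(1/8) + 1/8·log_e(1/8) + 1/4·log_e(1/4) + 1/8·log_e(1/8) + 1/4·log_e(1/4)]
H(X,Y) = 1.7329 nats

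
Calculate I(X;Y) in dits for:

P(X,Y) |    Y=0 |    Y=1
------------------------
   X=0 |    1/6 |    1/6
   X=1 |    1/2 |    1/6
0.0133 dits

Mutual information: I(X;Y) = H(X) + H(Y) - H(X,Y)

Marginals:
P(X) = (1/3, 2/3), H(X) = 0.2764 dits
P(Y) = (2/3, 1/3), H(Y) = 0.2764 dits

Joint entropy: H(X,Y) = 0.5396 dits

I(X;Y) = 0.2764 + 0.2764 - 0.5396 = 0.0133 dits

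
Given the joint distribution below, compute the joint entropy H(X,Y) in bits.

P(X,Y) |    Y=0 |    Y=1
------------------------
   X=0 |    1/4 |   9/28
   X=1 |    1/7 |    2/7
1.9438 bits

Joint entropy is H(X,Y) = -Σ_{x,y} p(x,y) log p(x,y).

Summing over all non-zero entries:
H(X,Y) = -[1/4·log_2(1/4) + 9/28·log_2(9/28) + 1/7·log_2(1/7) + 2/7·log_2(2/7)]
H(X,Y) = 1.9438 bits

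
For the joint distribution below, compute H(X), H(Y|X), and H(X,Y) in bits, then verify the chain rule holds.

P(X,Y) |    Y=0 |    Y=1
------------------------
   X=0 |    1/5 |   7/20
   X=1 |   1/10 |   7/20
H(X,Y) = 1.8568, H(X) = 0.9928, H(Y|X) = 0.8640 (all in bits)

Chain rule: H(X,Y) = H(X) + H(Y|X)

Left side — joint entropy directly:
H(X,Y) = -Σ p(x,y) log p(x,y) = 1.8568 bits

Right side — compute H(Y|X) from the conditional distributions:
P(X) = (11/20, 9/20), so H(X) = 0.9928 bits
H(Y|X) = Σ_x P(X=x) · H(Y|X=x):
  P(Y|X=0) = (4/11, 7/11), H(Y|X=0) = 0.9457, weight P(X=0) = 11/20
  P(Y|X=1) = (2/9, 7/9), H(Y|X=1) = 0.7642, weight P(X=1) = 9/20
H(Y|X) = 0.8640 bits

H(X) + H(Y|X) = 0.9928 + 0.8640 = 1.8568 bits

Both sides equal 1.8568 bits. ✓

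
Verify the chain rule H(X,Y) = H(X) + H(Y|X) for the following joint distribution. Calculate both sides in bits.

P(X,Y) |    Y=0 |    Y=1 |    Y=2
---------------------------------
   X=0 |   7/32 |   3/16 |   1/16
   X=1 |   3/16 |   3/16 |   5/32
H(X,Y) = 2.5065, H(X) = 0.9972, H(Y|X) = 1.5094 (all in bits)

Chain rule: H(X,Y) = H(X) + H(Y|X)

Left side — joint entropy directly:
H(X,Y) = -Σ p(x,y) log p(x,y) = 2.5065 bits

Right side — compute H(Y|X) from the conditional distributions:
P(X) = (15/32, 17/32), so H(X) = 0.9972 bits
H(Y|X) = Σ_x P(X=x) · H(Y|X=x):
  P(Y|X=0) = (7/15, 2/5, 2/15), H(Y|X=0) = 1.4295, weight P(X=0) = 15/32
  P(Y|X=1) = (6/17, 6/17, 5/17), H(Y|X=1) = 1.5799, weight P(X=1) = 17/32
H(Y|X) = 1.5094 bits

H(X) + H(Y|X) = 0.9972 + 1.5094 = 2.5065 bits

Both sides equal 2.5065 bits. ✓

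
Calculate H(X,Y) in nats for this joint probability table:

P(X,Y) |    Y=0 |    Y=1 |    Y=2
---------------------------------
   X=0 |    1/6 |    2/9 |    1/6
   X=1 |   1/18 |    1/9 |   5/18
1.6920 nats

Joint entropy is H(X,Y) = -Σ_{x,y} p(x,y) log p(x,y).

Summing over all non-zero entries:
H(X,Y) = -[1/6·log_e(1/6) + 2/9·log_e(2/9) + 1/6·log_e(1/6) + 1/18·log_e(1/18) + 1/9·log_e(1/9) + 5/18·log_e(5/18)]
H(X,Y) = 1.6920 nats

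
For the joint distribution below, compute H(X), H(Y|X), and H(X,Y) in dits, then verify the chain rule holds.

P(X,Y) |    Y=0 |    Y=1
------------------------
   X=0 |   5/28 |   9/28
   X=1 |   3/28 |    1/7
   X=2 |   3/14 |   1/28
H(X,Y) = 0.7117, H(X) = 0.4515, H(Y|X) = 0.2602 (all in dits)

Chain rule: H(X,Y) = H(X) + H(Y|X)

Left side — joint entropy directly:
H(X,Y) = -Σ p(x,y) log p(x,y) = 0.7117 dits

Right side — compute H(Y|X) from the conditional distributions:
P(X) = (1/2, 1/4, 1/4), so H(X) = 0.4515 dits
H(Y|X) = Σ_x P(X=x) · H(Y|X=x):
  P(Y|X=0) = (5/14, 9/14), H(Y|X=0) = 0.2831, weight P(X=0) = 1/2
  P(Y|X=1) = (3/7, 4/7), H(Y|X=1) = 0.2966, weight P(X=1) = 1/4
  P(Y|X=2) = (6/7, 1/7), H(Y|X=2) = 0.1781, weight P(X=2) = 1/4
H(Y|X) = 0.2602 dits

H(X) + H(Y|X) = 0.4515 + 0.2602 = 0.7117 dits

Both sides equal 0.7117 dits. ✓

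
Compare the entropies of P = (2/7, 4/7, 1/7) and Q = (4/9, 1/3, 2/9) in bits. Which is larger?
Q

Computing entropies in bits:
H(P) = 1.3788
H(Q) = 1.5305

Distribution Q has higher entropy.

Intuition: The distribution closer to uniform (more spread out) has higher entropy.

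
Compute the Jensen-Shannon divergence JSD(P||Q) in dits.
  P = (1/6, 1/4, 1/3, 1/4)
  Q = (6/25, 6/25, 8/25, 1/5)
0.0021 dits

Jensen-Shannon divergence is:
JSD(P||Q) = 0.5 × D_KL(P||M) + 0.5 × D_KL(Q||M)
where M = 0.5 × (P + Q) is the mixture distribution.

M = 0.5 × (1/6, 1/4, 1/3, 1/4) + 0.5 × (6/25, 6/25, 8/25, 1/5) = (0.203333, 0.245, 0.326667, 9/40)

D_KL(P||M) = 0.0022 dits
D_KL(Q||M) = 0.0020 dits

JSD(P||Q) = 0.5 × 0.0022 + 0.5 × 0.0020 = 0.0021 dits

Unlike KL divergence, JSD is symmetric and bounded: 0 ≤ JSD ≤ log(2).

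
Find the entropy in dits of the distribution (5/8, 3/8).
0.2873 dits

Shannon entropy is H(X) = -Σ p(x) log p(x).

For P = (5/8, 3/8):
H = -5/8 × log_10(5/8) -3/8 × log_10(3/8)
H = 0.2873 dits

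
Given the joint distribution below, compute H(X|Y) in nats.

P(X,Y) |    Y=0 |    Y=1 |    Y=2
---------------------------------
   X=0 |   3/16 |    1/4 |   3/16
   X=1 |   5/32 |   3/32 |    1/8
0.6486 nats

Using the chain rule: H(X|Y) = H(X,Y) - H(Y)

First, compute H(X,Y) = 1.7462 nats

Marginal P(Y) = (11/32, 11/32, 5/16)
H(Y) = 1.0976 nats

H(X|Y) = H(X,Y) - H(Y) = 1.7462 - 1.0976 = 0.6486 nats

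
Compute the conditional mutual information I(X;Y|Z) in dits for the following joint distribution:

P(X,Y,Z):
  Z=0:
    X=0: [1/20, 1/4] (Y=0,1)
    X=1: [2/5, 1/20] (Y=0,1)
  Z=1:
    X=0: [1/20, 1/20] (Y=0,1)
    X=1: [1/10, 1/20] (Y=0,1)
0.0938 dits

Conditional mutual information: I(X;Y|Z) = H(X|Z) + H(Y|Z) - H(X,Y|Z)

H(Z) = 0.2442
H(X,Z) = 0.5365 → H(X|Z) = 0.2923
H(Y,Z) = 0.5365 → H(Y|Z) = 0.2923
H(X,Y,Z) = 0.7349 → H(X,Y|Z) = 0.4907

I(X;Y|Z) = 0.2923 + 0.2923 - 0.4907 = 0.0938 dits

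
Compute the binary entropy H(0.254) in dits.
0.2461 dits

The binary entropy function is:
H(p) = -p log(p) - (1-p) log(1-p)

H(0.254) = -0.254 × log_10(0.254) - 0.746 × log_10(0.746)
H(0.254) = 0.2461 dits

Note: Binary entropy is maximized at p=0.5 (H=1 bit) and minimized at p=0 or p=1 (H=0).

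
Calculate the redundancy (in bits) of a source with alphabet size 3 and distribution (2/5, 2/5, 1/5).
0.0630 bits

Redundancy measures how far a source is from maximum entropy:
R = H_max - H(X)

Maximum entropy for 3 symbols: H_max = log_2(3) = 1.5850 bits
Actual entropy: H(X) = 1.5219 bits
Redundancy: R = 1.5850 - 1.5219 = 0.0630 bits

This redundancy represents potential for compression: the source could be compressed by 0.0630 bits per symbol.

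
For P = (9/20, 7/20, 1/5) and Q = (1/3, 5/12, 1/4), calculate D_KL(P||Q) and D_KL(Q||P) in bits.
D_KL(P||Q) = 0.0424, D_KL(Q||P) = 0.0410

KL divergence is not symmetric: D_KL(P||Q) ≠ D_KL(Q||P) in general.

D_KL(P||Q) = 0.0424 bits
D_KL(Q||P) = 0.0410 bits

No, they are not equal!

This asymmetry is why KL divergence is not a true distance metric.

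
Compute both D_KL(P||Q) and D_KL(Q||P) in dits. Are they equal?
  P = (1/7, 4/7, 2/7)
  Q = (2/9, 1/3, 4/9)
D_KL(P||Q) = 0.0515, D_KL(Q||P) = 0.0499

KL divergence is not symmetric: D_KL(P||Q) ≠ D_KL(Q||P) in general.

D_KL(P||Q) = 0.0515 dits
D_KL(Q||P) = 0.0499 dits

No, they are not equal!

This asymmetry is why KL divergence is not a true distance metric.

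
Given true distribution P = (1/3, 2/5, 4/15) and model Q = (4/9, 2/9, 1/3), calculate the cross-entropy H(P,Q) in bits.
1.6806 bits

Cross-entropy: H(P,Q) = -Σ p(x) log q(x)

Alternatively: H(P,Q) = H(P) + D_KL(P||Q)
H(P) = 1.5656 bits
D_KL(P||Q) = 0.1150 bits

H(P,Q) = 1.5656 + 0.1150 = 1.6806 bits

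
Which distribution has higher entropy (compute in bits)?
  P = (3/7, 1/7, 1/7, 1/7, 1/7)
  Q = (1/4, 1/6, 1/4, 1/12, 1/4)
Q

Computing entropies in bits:
H(P) = 2.1281
H(Q) = 2.2296

Distribution Q has higher entropy.

Intuition: The distribution closer to uniform (more spread out) has higher entropy.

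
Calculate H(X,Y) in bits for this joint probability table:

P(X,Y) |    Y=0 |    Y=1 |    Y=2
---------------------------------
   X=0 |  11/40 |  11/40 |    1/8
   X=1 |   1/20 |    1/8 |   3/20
2.4010 bits

Joint entropy is H(X,Y) = -Σ_{x,y} p(x,y) log p(x,y).

Summing over all non-zero entries:
H(X,Y) = -[11/40·log_2(11/40) + 11/40·log_2(11/40) + 1/8·log_2(1/8) + 1/20·log_2(1/20) + 1/8·log_2(1/8) + 3/20·log_2(3/20)]
H(X,Y) = 2.4010 bits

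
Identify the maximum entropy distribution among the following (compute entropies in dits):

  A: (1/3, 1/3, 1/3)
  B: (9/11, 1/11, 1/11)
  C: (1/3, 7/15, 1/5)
A

For a discrete distribution over n outcomes, entropy is maximized by the uniform distribution.

Computing entropies:
H(A) = 0.4771 dits
H(B) = 0.2606 dits
H(C) = 0.4533 dits

The uniform distribution (where all probabilities equal 1/3) achieves the maximum entropy of log_10(3) = 0.4771 dits.

Distribution A has the highest entropy.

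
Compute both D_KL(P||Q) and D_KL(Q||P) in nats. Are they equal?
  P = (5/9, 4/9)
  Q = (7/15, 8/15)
D_KL(P||Q) = 0.0158, D_KL(Q||P) = 0.0159

KL divergence is not symmetric: D_KL(P||Q) ≠ D_KL(Q||P) in general.

D_KL(P||Q) = 0.0158 nats
D_KL(Q||P) = 0.0159 nats

No, they are not equal!

This asymmetry is why KL divergence is not a true distance metric.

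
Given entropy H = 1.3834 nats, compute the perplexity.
3.9884

Perplexity is e^H (or exp(H) for natural log).

H = 1.3834 nats
Perplexity = e^1.3834 = 3.9884

Interpretation: The model's uncertainty is equivalent to choosing uniformly among 4.0 options.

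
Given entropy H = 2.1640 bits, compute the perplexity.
4.4816

Perplexity is 2^H (or exp(H) for natural log).

H = 2.1640 bits
Perplexity = 2^2.1640 = 4.4816

Interpretation: The model's uncertainty is equivalent to choosing uniformly among 4.5 options.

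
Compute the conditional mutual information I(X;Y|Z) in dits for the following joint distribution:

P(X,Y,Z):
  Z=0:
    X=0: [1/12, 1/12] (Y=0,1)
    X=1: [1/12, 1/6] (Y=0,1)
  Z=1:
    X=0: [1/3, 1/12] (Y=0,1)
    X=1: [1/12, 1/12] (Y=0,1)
0.0133 dits

Conditional mutual information: I(X;Y|Z) = H(X|Z) + H(Y|Z) - H(X,Y|Z)

H(Z) = 0.2950
H(X,Z) = 0.5683 → H(X|Z) = 0.2734
H(Y,Z) = 0.5683 → H(Y|Z) = 0.2734
H(X,Y,Z) = 0.8283 → H(X,Y|Z) = 0.5334

I(X;Y|Z) = 0.2734 + 0.2734 - 0.5334 = 0.0133 dits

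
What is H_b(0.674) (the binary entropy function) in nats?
0.6313 nats

The binary entropy function is:
H(p) = -p log(p) - (1-p) log(1-p)

H(0.674) = -0.674 × log_e(0.674) - 0.326 × log_e(0.326)
H(0.674) = 0.6313 nats

Note: Binary entropy is maximized at p=0.5 (H=1 bit) and minimized at p=0 or p=1 (H=0).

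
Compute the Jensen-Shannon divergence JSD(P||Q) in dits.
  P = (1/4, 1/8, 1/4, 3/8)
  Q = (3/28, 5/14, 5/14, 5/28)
0.0288 dits

Jensen-Shannon divergence is:
JSD(P||Q) = 0.5 × D_KL(P||M) + 0.5 × D_KL(Q||M)
where M = 0.5 × (P + Q) is the mixture distribution.

M = 0.5 × (1/4, 1/8, 1/4, 3/8) + 0.5 × (3/28, 5/14, 5/14, 5/28) = (5/28, 0.241071, 0.303571, 0.276786)

D_KL(P||M) = 0.0293 dits
D_KL(Q||M) = 0.0284 dits

JSD(P||Q) = 0.5 × 0.0293 + 0.5 × 0.0284 = 0.0288 dits

Unlike KL divergence, JSD is symmetric and bounded: 0 ≤ JSD ≤ log(2).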